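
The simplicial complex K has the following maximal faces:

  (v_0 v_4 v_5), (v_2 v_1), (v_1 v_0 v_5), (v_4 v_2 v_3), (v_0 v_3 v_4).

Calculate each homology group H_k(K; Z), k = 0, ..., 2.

H_0 ≅ Z,  H_1 ≅ Z,  H_2 = 0.

Fix the vertex order v_0 < v_1 < v_2 < v_3 < v_4 < v_5 and write every simplex with vertices in increasing order. Then dim K = 2 and the simplices of K are:

  0-simplices (6): [v_0], [v_1], [v_2], [v_3], [v_4], [v_5]
  1-simplices (10): [v_0,v_1], [v_0,v_3], [v_0,v_4], [v_0,v_5], [v_1,v_2], [v_1,v_5], [v_2,v_3], [v_2,v_4], [v_3,v_4], [v_4,v_5]
  2-simplices (4): [v_0,v_1,v_5], [v_0,v_3,v_4], [v_0,v_4,v_5], [v_2,v_3,v_4]

so the chain groups are C_0 ≅ Z^6, C_1 ≅ Z^10, C_2 ≅ Z^4.

∂_1: C_1 → C_0 maps an edge to its endpoints' difference, ∂[p,q] = q − p.
As a 6×10 matrix over Z this has rank 5, with invariant factors (1,1,1,1,1).

The boundary map ∂_2: C_2 → C_1 acts by ∂[p,q,r] = [q,r] − [p,r] + [p,q]. For instance
  ∂[v_2,v_3,v_4] = [v_3,v_4] − [v_2,v_4] + [v_2,v_3],
  ∂[v_0,v_4,v_5] = [v_4,v_5] − [v_0,v_5] + [v_0,v_4].
This gives a 10×4 integer matrix of rank 4; reducing to Smith normal form yields diagonal entries (1,1,1,1).

From H_k ≅ ker(∂_k) / im(∂_{k+1}) we obtain:

  H_0: rank C_0 − rank ∂_1 = 6 − 5 = 1, and the invariant factors of ∂_1 are all 1, so H_0 ≅ Z.
  H_1: rank ker ∂_1 − rank ∂_2 = (10 − 5) − 4 = 1, and the invariant factors of ∂_2 are all 1, so H_1 ≅ Z.
  H_2: rank ker ∂_2 − rank ∂_3 = (4 − 4) − 0 = 0, and there is no ∂_3, so H_2 ≅ 0.

As a check, the Euler characteristic is 6 − 10 + 4 = 0, which agrees with 1 − 1 + 0 = 0.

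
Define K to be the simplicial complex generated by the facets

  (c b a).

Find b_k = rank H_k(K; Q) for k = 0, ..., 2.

K has 3 vertices, 3 edges, 1 triangle.
rank ∂_0 = 0, rank ∂_1 = 2 ⇒ b_0 = 3 − 0 − 2 = 1; all invariant factors of ∂_1 are 1 so no torsion. So H_0 ≅ Z.
rank ∂_1 = 2, rank ∂_2 = 1 ⇒ b_1 = 3 − 2 − 1 = 0; all invariant factors of ∂_2 are 1 so no torsion. So H_1 ≅ 0.
rank ∂_2 = 1, rank ∂_3 = 0 ⇒ b_2 = 1 − 1 − 0 = 0. So H_2 ≅ 0.

b_0 = 1, b_1 = 0, b_2 = 0.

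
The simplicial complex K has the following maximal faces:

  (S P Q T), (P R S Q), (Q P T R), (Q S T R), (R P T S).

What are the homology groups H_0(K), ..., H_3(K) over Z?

H_0 = Z,  H_1 = 0,  H_2 = 0,  H_3 = Z.

Take the total order P < Q < R < S < T on the vertex set. Then K (dimension 3) consists of the simplices:

  0-simplices (5): P, Q, R, S, T
  1-simplices (10): PQ, PR, PS, PT, QR, QS, QT, RS, RT, ST
  2-simplices (10): PQR, PQS, PQT, PRS, PRT, PST, QRS, QRT, QST, RST
  3-simplices (5): PQRS, PQRT, PQST, PRST, QRST

Hence C_0 ≅ Z^5, C_1 ≅ Z^10, C_2 ≅ Z^10, C_3 ≅ Z^5.

Boundary ∂_1: C_1 → C_0 sends each edge [p,q] (with p < q) to q − p. For instance
  ∂RT = T − R.
This gives a 5×10 integer matrix of rank 4; reducing to Smith normal form yields diagonal entries (1,1,1,1).

∂_2: C_2 → C_1 sends each 2-simplex [p,q,r] to [q,r] − [p,r] + [p,q]. For instance
  ∂QRT = RT − QT + QR,
  ∂QST = ST − QT + QS.
The 10×10 boundary matrix has rank 6 and Smith normal form diag(1,1,1,1,1,1).

Boundary ∂_3: C_3 → C_2 sends each 3-simplex σ to the alternating sum Σ_i (−1)^i (σ with its i-th vertex removed). For instance
  ∂PQRS = QRS − PRS + PQS − PQR,
  ∂PRST = RST − PST + PRT − PRS.
The 10×5 boundary matrix has rank 4 and Smith normal form diag(1,1,1,1).

Reading off H_k = ker ∂_k / im ∂_{k+1}:

  H_0: rank C_0 − rank ∂_1 = 5 − 4 = 1, and the invariant factors of ∂_1 are all 1, so H_0 ≅ Z.
  H_1: rank ker ∂_1 − rank ∂_2 = (10 − 4) − 6 = 0, and the invariant factors of ∂_2 are all 1, so H_1 ≅ 0.
  H_2: rank ker ∂_2 − rank ∂_3 = (10 − 6) − 4 = 0, and the invariant factors of ∂_3 are all 1, so H_2 ≅ 0.
  H_3: rank ker ∂_3 − rank ∂_4 = (5 − 4) − 0 = 1, and there is no ∂_4, so H_3 ≅ Z.

As a check, the Euler characteristic is 5 − 10 + 10 − 5 = 0, which agrees with 1 − 0 + 0 − 1 = 0.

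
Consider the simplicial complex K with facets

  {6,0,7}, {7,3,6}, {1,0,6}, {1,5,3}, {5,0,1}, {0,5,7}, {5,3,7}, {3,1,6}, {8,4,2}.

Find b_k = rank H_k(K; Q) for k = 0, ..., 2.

Order the vertices as 0 < 1 < 2 < 3 < 4 < 5 < 6 < 7 < 8. Listing each simplex with vertices in this order, K has dimension 2 with simplices:

  0-simplices (9): [0], [1], [2], [3], [4], [5], [6], [7], [8]
  1-simplices (15): [0,1], [0,5], [0,6], [0,7], [1,3], [1,5], [1,6], [2,4], [2,8], [3,5], [3,6], [3,7], [4,8], [5,7], [6,7]
  2-simplices (9): [0,1,5], [0,1,6], [0,5,7], [0,6,7], [1,3,5], [1,3,6], [2,4,8], [3,5,7], [3,6,7]

so the chain groups are C_0 ≅ Z^9, C_1 ≅ Z^15, C_2 ≅ Z^9.

∂_1: C_1 → C_0 is given by ∂[p,q] = [q] − [p]. For instance
  ∂[5,7] = [7] − [5].
The resulting 9×15 matrix has rank 7, and its Smith normal form has invariant factors (1,1,1,1,1,1,1).

∂_2: C_2 → C_1 acts by ∂[p,q,r] = [q,r] − [p,r] + [p,q]. For instance
  ∂[0,1,5] = [1,5] − [0,5] + [0,1],
  ∂[0,6,7] = [6,7] − [0,7] + [0,6].
This gives a 15×9 integer matrix of rank 8; reducing to Smith normal form yields diagonal entries (1,1,1,1,1,1,1,1).

Reading off H_k = ker ∂_k / im ∂_{k+1}:

  H_0: rank C_0 − rank ∂_1 = 9 − 7 = 2, and the invariant factors of ∂_1 are all 1, so H_0 ≅ Z^2.
  H_1: rank ker ∂_1 − rank ∂_2 = (15 − 7) − 8 = 0, and the invariant factors of ∂_2 are all 1, so H_1 ≅ 0.
  H_2: rank ker ∂_2 − rank ∂_3 = (9 − 8) − 0 = 1, and there is no ∂_3, so H_2 ≅ Z.

As a check, the Euler characteristic is 9 − 15 + 9 = 3, which agrees with 2 − 0 + 1 = 3.

Hence the Betti numbers are b_0 = 2, b_1 = 0, b_2 = 1.

b_0 = 2, b_1 = 0, b_2 = 1.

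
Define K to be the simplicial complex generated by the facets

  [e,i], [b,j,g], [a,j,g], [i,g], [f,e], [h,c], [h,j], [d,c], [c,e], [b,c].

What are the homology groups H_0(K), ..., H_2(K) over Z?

H_0 ≅ Z,  H_1 ≅ Z^2,  H_2 = 0.

Order the vertices as a < b < c < d < e < f < g < h < i < j. Listing each simplex with vertices in this order, K has dimension 2 with simplices:

  0-simplices (10): a, b, c, d, e, f, g, h, i, j
  1-simplices (13): ag, aj, bc, bg, bj, cd, ce, ch, ef, ei, gi, gj, hj
  2-simplices (2): agj, bgj

so the chain groups are C_0 ≅ Z^10, C_1 ≅ Z^13, C_2 ≅ Z^2.

Boundary ∂_1: C_1 → C_0 sends each edge [p,q] (with p < q) to q − p. For instance
  ∂aj = j − a.
This gives a 10×13 integer matrix of rank 9; reducing to Smith normal form yields diagonal entries (1,1,1,1,1,1,1,1,1).

Boundary ∂_2: C_2 → C_1 maps a triangle to the signed sum of its edges. For instance
  ∂bgj = gj − bj + bg,
  ∂agj = gj − aj + ag.
The 13×2 boundary matrix has rank 2 and Smith normal form diag(1,1).

Reading off H_k = ker ∂_k / im ∂_{k+1}:

  H_0: rank C_0 − rank ∂_1 = 10 − 9 = 1, and the invariant factors of ∂_1 are all 1, so H_0 ≅ Z.
  H_1: rank ker ∂_1 − rank ∂_2 = (13 − 9) − 2 = 2, and the invariant factors of ∂_2 are all 1, so H_1 ≅ Z^2.
  H_2: rank ker ∂_2 − rank ∂_3 = (2 − 2) − 0 = 0, and there is no ∂_3, so H_2 ≅ 0.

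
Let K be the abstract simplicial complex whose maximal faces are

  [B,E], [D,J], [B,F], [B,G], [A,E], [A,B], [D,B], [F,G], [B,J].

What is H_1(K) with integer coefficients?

H_1 = Z^3.

Order the vertices as A < B < D < E < F < G < J. Listing each simplex with vertices in this order, K has dimension 1 with simplices:

  0-simplices (7): A, B, D, E, F, G, J
  1-simplices (9): AB, AE, BD, BE, BF, BG, BJ, DJ, FG

giving chain groups C_0 ≅ Z^7, C_1 ≅ Z^9.

The boundary map ∂_1: C_1 → C_0 is given by ∂[p,q] = [q] − [p]. For instance
  ∂FG = G − F.
This gives a 7×9 integer matrix of rank 6; reducing to Smith normal form yields diagonal entries (1,1,1,1,1,1).

Reading off H_k = ker ∂_k / im ∂_{k+1}:

  H_1: rank ker ∂_1 − rank ∂_2 = (9 − 6) − 0 = 3, and there is no ∂_2, so H_1 ≅ Z^3.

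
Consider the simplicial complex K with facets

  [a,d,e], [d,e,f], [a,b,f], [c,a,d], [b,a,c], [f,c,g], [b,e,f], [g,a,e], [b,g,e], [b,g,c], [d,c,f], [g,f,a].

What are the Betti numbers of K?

Fix the vertex order a < b < c < d < e < f < g and write every simplex with vertices in increasing order. Then dim K = 2 and the simplices of K are:

  0-simplices (7): a, b, c, d, e, f, g
  1-simplices (18): ab, ac, ad, ae, af, ag, bc, be, bf, bg, cd, cf, cg, de, df, ef, eg, fg
  2-simplices (12): abc, abf, acd, ade, aeg, afg, bcg, bef, beg, cdf, cfg, def

Hence C_0 ≅ Z^7, C_1 ≅ Z^18, C_2 ≅ Z^12.

Boundary ∂_1: C_1 → C_0 maps an edge to its endpoints' difference, ∂[p,q] = q − p. For instance
  ∂ef = f − e.
As a 7×18 matrix over Z this has rank 6, with invariant factors (1,1,1,1,1,1).

The boundary map ∂_2: C_2 → C_1 sends each 2-simplex [p,q,r] to [q,r] − [p,r] + [p,q]. For instance
  ∂ade = de − ae + ad,
  ∂def = ef − df + de.
As a 18×12 matrix over Z this has rank 12, with invariant factors (1,1,1,1,1,1,1,1,1,1,1,2).

From H_k ≅ ker(∂_k) / im(∂_{k+1}) we obtain:

  H_0: rank C_0 − rank ∂_1 = 7 − 6 = 1, and the invariant factors of ∂_1 are all 1, so H_0 ≅ Z.
  H_1: rank ker ∂_1 − rank ∂_2 = (18 − 6) − 12 = 0, and ∂_2 has invariant factor 2 > 1, so H_1 ≅ Z/2.
  H_2: rank ker ∂_2 − rank ∂_3 = (12 − 12) − 0 = 0, and there is no ∂_3, so H_2 ≅ 0.

Hence the Betti numbers are b_0 = 1, b_1 = 0, b_2 = 0.

b_0 = 1, b_1 = 0, b_2 = 0.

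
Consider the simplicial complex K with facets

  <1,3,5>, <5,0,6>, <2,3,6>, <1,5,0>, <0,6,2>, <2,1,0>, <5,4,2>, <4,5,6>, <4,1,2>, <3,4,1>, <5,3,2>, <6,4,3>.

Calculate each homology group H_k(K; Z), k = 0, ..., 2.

Fix the vertex order 0 < 1 < 2 < 3 < 4 < 5 < 6 and write every simplex with vertices in increasing order. Then dim K = 2 and the simplices of K are:

  0-simplices (7): [0], [1], [2], [3], [4], [5], [6]
  1-simplices (18): [0,1], [0,2], [0,5], [0,6], [1,2], [1,3], [1,4], [1,5], [2,3], [2,4], [2,5], [2,6], [3,4], [3,5], [3,6], [4,5], [4,6], [5,6]
  2-simplices (12): [0,1,2], [0,1,5], [0,2,6], [0,5,6], [1,2,4], [1,3,4], [1,3,5], [2,3,5], [2,3,6], [2,4,5], [3,4,6], [4,5,6]

Hence C_0 ≅ Z^7, C_1 ≅ Z^18, C_2 ≅ Z^12.

The boundary map ∂_1: C_1 → C_0 maps an edge to its endpoints' difference, ∂[p,q] = q − p.
The 7×18 boundary matrix has rank 6 and Smith normal form diag(1,1,1,1,1,1).

The boundary map ∂_2: C_2 → C_1 sends each 2-simplex [p,q,r] to [q,r] − [p,r] + [p,q]. For instance
  ∂[0,1,2] = [1,2] − [0,2] + [0,1],
  ∂[1,3,5] = [3,5] − [1,5] + [1,3].
This gives a 18×12 integer matrix of rank 12; reducing to Smith normal form yields diagonal entries (1,1,1,1,1,1,1,1,1,1,1,2).

Reading off H_k = ker ∂_k / im ∂_{k+1}:

  H_0: rank C_0 − rank ∂_1 = 7 − 6 = 1, and the invariant factors of ∂_1 are all 1, so H_0 ≅ Z.
  H_1: rank ker ∂_1 − rank ∂_2 = (18 − 6) − 12 = 0, and ∂_2 has invariant factor 2 > 1, so H_1 ≅ Z/2.
  H_2: rank ker ∂_2 − rank ∂_3 = (12 − 12) − 0 = 0, and there is no ∂_3, so H_2 ≅ 0.

H_0 = Z,  H_1 = Z/2,  H_2 = 0.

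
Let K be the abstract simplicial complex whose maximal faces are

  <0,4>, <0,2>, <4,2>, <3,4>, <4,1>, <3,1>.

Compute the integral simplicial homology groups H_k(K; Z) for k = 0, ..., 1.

H_0 = Z,  H_1 = Z^2.

Fix the vertex order 0 < 1 < 2 < 3 < 4 and write every simplex with vertices in increasing order. Then dim K = 1 and the simplices of K are:

  0-simplices (5): [0], [1], [2], [3], [4]
  1-simplices (6): [0,2], [0,4], [1,3], [1,4], [2,4], [3,4]

Hence C_0 ≅ Z^5, C_1 ≅ Z^6.

∂_1: C_1 → C_0 maps an edge to its endpoints' difference, ∂[p,q] = q − p.
As a 5×6 matrix over Z this has rank 4, with invariant factors (1,1,1,1).

From H_k ≅ ker(∂_k) / im(∂_{k+1}) we obtain:

  H_0: rank C_0 − rank ∂_1 = 5 − 4 = 1, and the invariant factors of ∂_1 are all 1, so H_0 = Z.
  H_1: rank ker ∂_1 − rank ∂_2 = (6 − 4) − 0 = 2, and there is no ∂_2, so H_1 = Z^2.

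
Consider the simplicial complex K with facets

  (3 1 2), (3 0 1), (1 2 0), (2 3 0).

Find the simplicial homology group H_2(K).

H_2 = Z.

Order the vertices as 0 < 1 < 2 < 3. Listing each simplex with vertices in this order, K has dimension 2 with simplices:

  0-simplices (4): [0], [1], [2], [3]
  1-simplices (6): [0,1], [0,2], [0,3], [1,2], [1,3], [2,3]
  2-simplices (4): [0,1,2], [0,1,3], [0,2,3], [1,2,3]

Hence C_0 ≅ Z^4, C_1 ≅ Z^6, C_2 ≅ Z^4.

∂_1: C_1 → C_0 maps an edge to its endpoints' difference, ∂[p,q] = q − p. For instance
  ∂[2,3] = [3] − [2].
The resulting 4×6 matrix has rank 3, and its Smith normal form has invariant factors (1,1,1).

The boundary map ∂_2: C_2 → C_1 acts by ∂[p,q,r] = [q,r] − [p,r] + [p,q]. For instance
  ∂[1,2,3] = [2,3] − [1,3] + [1,2],
  ∂[0,1,3] = [1,3] − [0,3] + [0,1].
The resulting 6×4 matrix has rank 3, and its Smith normal form has invariant factors (1,1,1).

Computing H_k = (kernel of ∂_k) / (image of ∂_{k+1}):

  H_2: rank ker ∂_2 − rank ∂_3 = (4 − 3) − 0 = 1, and there is no ∂_3, so H_2 ≅ Z.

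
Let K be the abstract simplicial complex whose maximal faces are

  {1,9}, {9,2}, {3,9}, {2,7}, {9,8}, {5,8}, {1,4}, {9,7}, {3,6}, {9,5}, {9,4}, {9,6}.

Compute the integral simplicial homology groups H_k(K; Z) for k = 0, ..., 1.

H_0 = Z,  H_1 = Z^4.

We work with the vertex ordering 1 < 2 < 3 < 4 < 5 < 6 < 7 < 8 < 9. The simplices of K, each written with vertices in increasing order, are:

  0-simplices (9): [1], [2], [3], [4], [5], [6], [7], [8], [9]
  1-simplices (12): [1,4], [1,9], [2,7], [2,9], [3,6], [3,9], [4,9], [5,8], [5,9], [6,9], [7,9], [8,9]

Hence C_0 ≅ Z^9, C_1 ≅ Z^12.

∂_1: C_1 → C_0 maps an edge to its endpoints' difference, ∂[p,q] = q − p.
The 9×12 boundary matrix has rank 8 and Smith normal form diag(1,1,1,1,1,1,1,1).

Computing H_k = (kernel of ∂_k) / (image of ∂_{k+1}):

  H_0: rank C_0 − rank ∂_1 = 9 − 8 = 1, and the invariant factors of ∂_1 are all 1, so H_0 = Z.
  H_1: rank ker ∂_1 − rank ∂_2 = (12 − 8) − 0 = 4, and there is no ∂_2, so H_1 = Z^4.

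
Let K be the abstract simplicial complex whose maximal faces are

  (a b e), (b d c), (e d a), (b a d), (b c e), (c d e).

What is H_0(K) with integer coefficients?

H_0 ≅ Z.

We work with the vertex ordering a < b < c < d < e. The simplices of K, each written with vertices in increasing order, are:

  0-simplices (5): a, b, c, d, e
  1-simplices (9): ab, ad, ae, bc, bd, be, cd, ce, de
  2-simplices (6): abd, abe, ade, bcd, bce, cde

giving chain groups C_0 ≅ Z^5, C_1 ≅ Z^9, C_2 ≅ Z^6.

Boundary ∂_1: C_1 → C_0 maps an edge to its endpoints' difference, ∂[p,q] = q − p. For instance
  ∂cd = d − c.
This gives a 5×9 integer matrix of rank 4; reducing to Smith normal form yields diagonal entries (1,1,1,1).

Boundary ∂_2: C_2 → C_1 sends each 2-simplex [p,q,r] to [q,r] − [p,r] + [p,q]. For instance
  ∂bce = ce − be + bc,
  ∂abd = bd − ad + ab.
As a 9×6 matrix over Z this has rank 5, with invariant factors (1,1,1,1,1).

From H_k ≅ ker(∂_k) / im(∂_{k+1}) we obtain:

  H_0: rank C_0 − rank ∂_1 = 5 − 4 = 1, and the invariant factors of ∂_1 are all 1, so H_0 ≅ Z.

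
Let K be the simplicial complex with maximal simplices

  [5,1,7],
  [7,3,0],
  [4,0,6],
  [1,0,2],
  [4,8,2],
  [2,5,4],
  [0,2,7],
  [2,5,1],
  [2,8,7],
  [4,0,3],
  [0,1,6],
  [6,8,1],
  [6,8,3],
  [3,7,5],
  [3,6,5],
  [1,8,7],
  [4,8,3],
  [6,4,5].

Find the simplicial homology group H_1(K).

Take the total order 0 < 1 < 2 < 3 < 4 < 5 < 6 < 7 < 8 on the vertex set. Then K (dimension 2) consists of the simplices:

  0-simplices (9): [0], [1], [2], [3], [4], [5], [6], [7], [8]
  1-simplices (27): (27 of them)
  2-simplices (18): [0,1,2], [0,1,6], [0,2,7], [0,3,4], [0,3,7], [0,4,6], [1,2,5], [1,5,7], [1,6,8], [1,7,8], [2,4,5], [2,4,8], [2,7,8], [3,4,8], [3,5,6], [3,5,7], [3,6,8], [4,5,6]

giving chain groups C_0 ≅ Z^9, C_1 ≅ Z^27, C_2 ≅ Z^18.

∂_1: C_1 → C_0 sends each edge [p,q] (with p < q) to q − p. For instance
  ∂[3,4] = [4] − [3].
This gives a 9×27 integer matrix of rank 8; reducing to Smith normal form yields diagonal entries (1,1,1,1,1,1,1,1).

Boundary ∂_2: C_2 → C_1 maps a triangle to the signed sum of its edges. For instance
  ∂[1,5,7] = [5,7] − [1,7] + [1,5],
  ∂[1,2,5] = [2,5] − [1,5] + [1,2].
As a 27×18 matrix over Z this has rank 18, with invariant factors (1,1,1,1,1,1,1,1,1,1,1,1,1,1,1,1,1,2).

Computing H_k = (kernel of ∂_k) / (image of ∂_{k+1}):

  H_1: rank ker ∂_1 − rank ∂_2 = (27 − 8) − 18 = 1, and ∂_2 has invariant factor 2 > 1, so H_1 ≅ Z ⊕ Z/2Z.

H_1 ≅ Z ⊕ Z/2Z.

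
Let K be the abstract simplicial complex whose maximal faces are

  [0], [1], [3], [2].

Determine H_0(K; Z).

H_0 = Z^4.

Fix the vertex order 0 < 1 < 2 < 3 and write every simplex with vertices in increasing order. Then dim K = 0 and the simplices of K are:

  0-simplices (4): [0], [1], [2], [3]

so the chain groups are C_0 ≅ Z^4.

Now H_k = ker ∂_k / im ∂_{k+1}, so:

  H_0: rank C_0 − rank ∂_1 = 4 − 0 = 4, and there is no ∂_1, so H_0 = Z^4.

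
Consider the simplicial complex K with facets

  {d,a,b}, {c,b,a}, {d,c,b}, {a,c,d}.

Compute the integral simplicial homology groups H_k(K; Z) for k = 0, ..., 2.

H_0 ≅ Z,  H_1 = 0,  H_2 ≅ Z.

Order the vertices as a < b < c < d. Listing each simplex with vertices in this order, K has dimension 2 with simplices:

  0-simplices (4): a, b, c, d
  1-simplices (6): ab, ac, ad, bc, bd, cd
  2-simplices (4): abc, abd, acd, bcd

so the chain groups are C_0 ≅ Z^4, C_1 ≅ Z^6, C_2 ≅ Z^4.

Boundary ∂_1: C_1 → C_0 is given by ∂[p,q] = [q] − [p]. For instance
  ∂cd = d − c.
As a 4×6 matrix over Z this has rank 3, with invariant factors (1,1,1).

Boundary ∂_2: C_2 → C_1 maps a triangle to the signed sum of its edges. For instance
  ∂bcd = cd − bd + bc,
  ∂abd = bd − ad + ab.
The 6×4 boundary matrix has rank 3 and Smith normal form diag(1,1,1).

From H_k ≅ ker(∂_k) / im(∂_{k+1}) we obtain:

  H_0: rank C_0 − rank ∂_1 = 4 − 3 = 1, and the invariant factors of ∂_1 are all 1, so H_0 = Z.
  H_1: rank ker ∂_1 − rank ∂_2 = (6 − 3) − 3 = 0, and the invariant factors of ∂_2 are all 1, so H_1 = 0.
  H_2: rank ker ∂_2 − rank ∂_3 = (4 − 3) − 0 = 1, and there is no ∂_3, so H_2 = Z.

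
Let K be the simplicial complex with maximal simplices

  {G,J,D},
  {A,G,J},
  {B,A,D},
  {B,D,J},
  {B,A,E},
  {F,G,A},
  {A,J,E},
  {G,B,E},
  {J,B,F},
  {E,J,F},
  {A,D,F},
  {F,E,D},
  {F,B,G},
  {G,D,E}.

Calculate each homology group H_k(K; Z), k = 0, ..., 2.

Fix the vertex order A < B < D < E < F < G < J and write every simplex with vertices in increasing order. Then dim K = 2 and the simplices of K are:

  0-simplices (7): A, B, D, E, F, G, J
  1-simplices (21): AB, AD, AE, AF, AG, AJ, BD, BE, BF, BG, BJ, DE, DF, DG, DJ, EF, EG, EJ, FG, FJ, GJ
  2-simplices (14): ABD, ABE, ADF, AEJ, AFG, AGJ, BDJ, BEG, BFG, BFJ, DEF, DEG, DGJ, EFJ

giving chain groups C_0 ≅ Z^7, C_1 ≅ Z^21, C_2 ≅ Z^14.

The boundary map ∂_1: C_1 → C_0 is given by ∂[p,q] = [q] − [p]. For instance
  ∂DE = E − D.
This gives a 7×21 integer matrix of rank 6; reducing to Smith normal form yields diagonal entries (1,1,1,1,1,1).

∂_2: C_2 → C_1 sends each 2-simplex [p,q,r] to [q,r] − [p,r] + [p,q]. For instance
  ∂BFJ = FJ − BJ + BF,
  ∂EFJ = FJ − EJ + EF.
This gives a 21×14 integer matrix of rank 13; reducing to Smith normal form yields diagonal entries (1,1,1,1,1,1,1,1,1,1,1,1,1).

From H_k ≅ ker(∂_k) / im(∂_{k+1}) we obtain:

  H_0: rank C_0 − rank ∂_1 = 7 − 6 = 1, and the invariant factors of ∂_1 are all 1, so H_0 = Z.
  H_1: rank ker ∂_1 − rank ∂_2 = (21 − 6) − 13 = 2, and the invariant factors of ∂_2 are all 1, so H_1 = Z^2.
  H_2: rank ker ∂_2 − rank ∂_3 = (14 − 13) − 0 = 1, and there is no ∂_3, so H_2 = Z.

As a check, the Euler characteristic is 7 − 21 + 14 = 0, which agrees with 1 − 2 + 1 = 0.

H_0 ≅ Z,  H_1 ≅ Z^2,  H_2 ≅ Z.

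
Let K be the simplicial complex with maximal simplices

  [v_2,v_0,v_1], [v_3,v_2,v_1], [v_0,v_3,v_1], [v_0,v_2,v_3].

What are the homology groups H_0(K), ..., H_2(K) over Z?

H_0 = Z,  H_1 = 0,  H_2 = Z.

Take the total order v_0 < v_1 < v_2 < v_3 on the vertex set. Then K (dimension 2) consists of the simplices:

  0-simplices (4): [v_0], [v_1], [v_2], [v_3]
  1-simplices (6): [v_0,v_1], [v_0,v_2], [v_0,v_3], [v_1,v_2], [v_1,v_3], [v_2,v_3]
  2-simplices (4): [v_0,v_1,v_2], [v_0,v_1,v_3], [v_0,v_2,v_3], [v_1,v_2,v_3]

Hence C_0 ≅ Z^4, C_1 ≅ Z^6, C_2 ≅ Z^4.

The boundary map ∂_1: C_1 → C_0 is given by ∂[p,q] = [q] − [p]. For instance
  ∂[v_1,v_3] = [v_3] − [v_1].
The resulting 4×6 matrix has rank 3, and its Smith normal form has invariant factors (1,1,1).

∂_2: C_2 → C_1 maps a triangle to the signed sum of its edges. For instance
  ∂[v_0,v_1,v_3] = [v_1,v_3] − [v_0,v_3] + [v_0,v_1],
  ∂[v_0,v_2,v_3] = [v_2,v_3] − [v_0,v_3] + [v_0,v_2].
The resulting 6×4 matrix has rank 3, and its Smith normal form has invariant factors (1,1,1).

Reading off H_k = ker ∂_k / im ∂_{k+1}:

  H_0: rank C_0 − rank ∂_1 = 4 − 3 = 1, and the invariant factors of ∂_1 are all 1, so H_0 = Z.
  H_1: rank ker ∂_1 − rank ∂_2 = (6 − 3) − 3 = 0, and the invariant factors of ∂_2 are all 1, so H_1 = 0.
  H_2: rank ker ∂_2 − rank ∂_3 = (4 − 3) − 0 = 1, and there is no ∂_3, so H_2 = Z.

As a check, the Euler characteristic is 4 − 6 + 4 = 2, which agrees with 1 − 0 + 1 = 2.
(K is a triangulation of the 2-sphere S^2.)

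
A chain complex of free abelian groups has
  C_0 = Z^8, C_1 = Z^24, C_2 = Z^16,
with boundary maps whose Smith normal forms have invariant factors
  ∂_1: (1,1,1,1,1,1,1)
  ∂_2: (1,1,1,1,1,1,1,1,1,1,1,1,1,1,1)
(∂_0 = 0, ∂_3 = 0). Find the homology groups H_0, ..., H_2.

H_0: b_0 = 8 − 0 − 7 = 1; torsion from ∂_1 factors > 1: none. So H_0 ≅ Z.
H_1: b_1 = 24 − 7 − 15 = 2; torsion from ∂_2 factors > 1: none. So H_1 ≅ Z^2.
H_2: b_2 = 16 − 15 − 0 = 1; torsion from ∂_3 factors > 1: none. So H_2 ≅ Z.

H_0 ≅ Z,  H_1 ≅ Z^2,  H_2 ≅ Z.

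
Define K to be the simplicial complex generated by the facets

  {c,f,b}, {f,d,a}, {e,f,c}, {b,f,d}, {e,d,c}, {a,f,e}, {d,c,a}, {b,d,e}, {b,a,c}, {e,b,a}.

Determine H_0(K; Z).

We work with the vertex ordering a < b < c < d < e < f. The simplices of K, each written with vertices in increasing order, are:

  0-simplices (6): a, b, c, d, e, f
  1-simplices (15): ab, ac, ad, ae, af, bc, bd, be, bf, cd, ce, cf, de, df, ef
  2-simplices (10): abc, abe, acd, adf, aef, bcf, bde, bdf, cde, cef

giving chain groups C_0 ≅ Z^6, C_1 ≅ Z^15, C_2 ≅ Z^10.

Boundary ∂_1: C_1 → C_0 maps an edge to its endpoints' difference, ∂[p,q] = q − p. For instance
  ∂af = f − a.
This gives a 6×15 integer matrix of rank 5; reducing to Smith normal form yields diagonal entries (1,1,1,1,1).

Boundary ∂_2: C_2 → C_1 acts by ∂[p,q,r] = [q,r] − [p,r] + [p,q]. For instance
  ∂bcf = cf − bf + bc,
  ∂aef = ef − af + ae.
The resulting 15×10 matrix has rank 10, and its Smith normal form has invariant factors (1,1,1,1,1,1,1,1,1,2).

Now H_k = ker ∂_k / im ∂_{k+1}, so:

  H_0: rank C_0 − rank ∂_1 = 6 − 5 = 1, and the invariant factors of ∂_1 are all 1, so H_0 ≅ Z.

(K is a triangulation of the real projective plane RP^2.)

H_0 ≅ Z.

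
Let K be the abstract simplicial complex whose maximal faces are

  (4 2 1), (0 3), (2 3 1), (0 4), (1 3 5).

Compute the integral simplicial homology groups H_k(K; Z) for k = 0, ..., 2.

H_0 ≅ Z,  H_1 ≅ Z,  H_2 = 0.

We work with the vertex ordering 0 < 1 < 2 < 3 < 4 < 5. The simplices of K, each written with vertices in increasing order, are:

  0-simplices (6): [0], [1], [2], [3], [4], [5]
  1-simplices (9): [0,3], [0,4], [1,2], [1,3], [1,4], [1,5], [2,3], [2,4], [3,5]
  2-simplices (3): [1,2,3], [1,2,4], [1,3,5]

so the chain groups are C_0 ≅ Z^6, C_1 ≅ Z^9, C_2 ≅ Z^3.

The boundary map ∂_1: C_1 → C_0 sends each edge [p,q] (with p < q) to q − p. For instance
  ∂[3,5] = [5] − [3].
This gives a 6×9 integer matrix of rank 5; reducing to Smith normal form yields diagonal entries (1,1,1,1,1).

The boundary map ∂_2: C_2 → C_1 maps a triangle to the signed sum of its edges. For instance
  ∂[1,2,4] = [2,4] − [1,4] + [1,2],
  ∂[1,3,5] = [3,5] − [1,5] + [1,3].
The 9×3 boundary matrix has rank 3 and Smith normal form diag(1,1,1).

Computing H_k = (kernel of ∂_k) / (image of ∂_{k+1}):

  H_0: rank C_0 − rank ∂_1 = 6 − 5 = 1, and the invariant factors of ∂_1 are all 1, so H_0 = Z.
  H_1: rank ker ∂_1 − rank ∂_2 = (9 − 5) − 3 = 1, and the invariant factors of ∂_2 are all 1, so H_1 = Z.
  H_2: rank ker ∂_2 − rank ∂_3 = (3 − 3) − 0 = 0, and there is no ∂_3, so H_2 = 0.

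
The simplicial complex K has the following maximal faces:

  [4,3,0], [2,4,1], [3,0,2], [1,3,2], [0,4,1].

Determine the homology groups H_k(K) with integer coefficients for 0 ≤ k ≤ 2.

K has 5 vertices, 10 edges, 5 triangles.
rank ∂_0 = 0, rank ∂_1 = 4 ⇒ b_0 = 5 − 0 − 4 = 1; all invariant factors of ∂_1 are 1 so no torsion. So H_0 = Z.
rank ∂_1 = 4, rank ∂_2 = 5 ⇒ b_1 = 10 − 4 − 5 = 1; all invariant factors of ∂_2 are 1 so no torsion. So H_1 = Z.
rank ∂_2 = 5, rank ∂_3 = 0 ⇒ b_2 = 5 − 5 − 0 = 0. So H_2 = 0.

H_0 = Z,  H_1 = Z,  H_2 = 0.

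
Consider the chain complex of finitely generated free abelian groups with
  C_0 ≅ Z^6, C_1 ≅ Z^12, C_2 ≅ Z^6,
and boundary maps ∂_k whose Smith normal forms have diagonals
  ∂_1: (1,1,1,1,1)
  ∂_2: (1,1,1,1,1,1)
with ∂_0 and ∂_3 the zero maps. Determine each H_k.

H_0: b_0 = 6 − 0 − 5 = 1; torsion from ∂_1 factors > 1: none. So H_0 ≅ Z.
H_1: b_1 = 12 − 5 − 6 = 1; torsion from ∂_2 factors > 1: none. So H_1 ≅ Z.
H_2: b_2 = 6 − 6 − 0 = 0; torsion from ∂_3 factors > 1: none. So H_2 ≅ 0.

H_0 ≅ Z,  H_1 ≅ Z,  H_2 = 0.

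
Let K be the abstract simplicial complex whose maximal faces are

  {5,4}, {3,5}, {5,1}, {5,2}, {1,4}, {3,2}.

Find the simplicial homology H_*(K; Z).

K has 5 vertices, 6 edges.
rank ∂_0 = 0, rank ∂_1 = 4 ⇒ b_0 = 5 − 0 − 4 = 1; all invariant factors of ∂_1 are 1 so no torsion. So H_0 = Z.
rank ∂_1 = 4, rank ∂_2 = 0 ⇒ b_1 = 6 − 4 − 0 = 2. So H_1 = Z^2.

H_0 = Z,  H_1 = Z^2.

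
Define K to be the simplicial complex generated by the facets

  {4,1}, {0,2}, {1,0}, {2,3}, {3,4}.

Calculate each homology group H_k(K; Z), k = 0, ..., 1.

Fix the vertex order 0 < 1 < 2 < 3 < 4 and write every simplex with vertices in increasing order. Then dim K = 1 and the simplices of K are:

  0-simplices (5): [0], [1], [2], [3], [4]
  1-simplices (5): [0,1], [0,2], [1,4], [2,3], [3,4]

giving chain groups C_0 ≅ Z^5, C_1 ≅ Z^5.

∂_1: C_1 → C_0 is given by ∂[p,q] = [q] − [p].
As a 5×5 matrix over Z this has rank 4, with invariant factors (1,1,1,1).

From H_k ≅ ker(∂_k) / im(∂_{k+1}) we obtain:

  H_0: rank C_0 − rank ∂_1 = 5 − 4 = 1, and the invariant factors of ∂_1 are all 1, so H_0 = Z.
  H_1: rank ker ∂_1 − rank ∂_2 = (5 − 4) − 0 = 1, and there is no ∂_2, so H_1 = Z.

H_0 ≅ Z,  H_1 ≅ Z.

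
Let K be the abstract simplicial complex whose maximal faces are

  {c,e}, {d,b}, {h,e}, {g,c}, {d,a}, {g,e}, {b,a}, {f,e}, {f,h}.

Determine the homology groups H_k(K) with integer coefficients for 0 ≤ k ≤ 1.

Take the total order a < b < c < d < e < f < g < h on the vertex set. Then K (dimension 1) consists of the simplices:

  0-simplices (8): a, b, c, d, e, f, g, h
  1-simplices (9): ab, ad, bd, ce, cg, ef, eg, eh, fh

so the chain groups are C_0 ≅ Z^8, C_1 ≅ Z^9.

∂_1: C_1 → C_0 is given by ∂[p,q] = [q] − [p].
As a 8×9 matrix over Z this has rank 6, with invariant factors (1,1,1,1,1,1).

Computing H_k = (kernel of ∂_k) / (image of ∂_{k+1}):

  H_0: rank C_0 − rank ∂_1 = 8 − 6 = 2, and the invariant factors of ∂_1 are all 1, so H_0 = Z^2.
  H_1: rank ker ∂_1 − rank ∂_2 = (9 − 6) − 0 = 3, and there is no ∂_2, so H_1 = Z^3.

As a check, the Euler characteristic is 8 − 9 = -1, which agrees with 2 − 3 = -1.

H_0 ≅ Z^2,  H_1 ≅ Z^3.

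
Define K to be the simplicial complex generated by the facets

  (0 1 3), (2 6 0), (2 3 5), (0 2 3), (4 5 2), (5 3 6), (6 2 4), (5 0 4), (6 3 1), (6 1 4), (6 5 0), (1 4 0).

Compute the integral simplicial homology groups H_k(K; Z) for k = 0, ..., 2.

We work with the vertex ordering 0 < 1 < 2 < 3 < 4 < 5 < 6. The simplices of K, each written with vertices in increasing order, are:

  0-simplices (7): [0], [1], [2], [3], [4], [5], [6]
  1-simplices (18): [0,1], [0,2], [0,3], [0,4], [0,5], [0,6], [1,3], [1,4], [1,6], [2,3], [2,4], [2,5], [2,6], [3,5], [3,6], [4,5], [4,6], [5,6]
  2-simplices (12): [0,1,3], [0,1,4], [0,2,3], [0,2,6], [0,4,5], [0,5,6], [1,3,6], [1,4,6], [2,3,5], [2,4,5], [2,4,6], [3,5,6]

giving chain groups C_0 ≅ Z^7, C_1 ≅ Z^18, C_2 ≅ Z^12.

The boundary map ∂_1: C_1 → C_0 sends each edge [p,q] (with p < q) to q − p. For instance
  ∂[2,4] = [4] − [2].
The resulting 7×18 matrix has rank 6, and its Smith normal form has invariant factors (1,1,1,1,1,1).

Boundary ∂_2: C_2 → C_1 sends each 2-simplex [p,q,r] to [q,r] − [p,r] + [p,q]. For instance
  ∂[0,2,3] = [2,3] − [0,3] + [0,2],
  ∂[0,2,6] = [2,6] − [0,6] + [0,2].
As a 18×12 matrix over Z this has rank 12, with invariant factors (1,1,1,1,1,1,1,1,1,1,1,2).

Computing H_k = (kernel of ∂_k) / (image of ∂_{k+1}):

  H_0: rank C_0 − rank ∂_1 = 7 − 6 = 1, and the invariant factors of ∂_1 are all 1, so H_0 ≅ Z.
  H_1: rank ker ∂_1 − rank ∂_2 = (18 − 6) − 12 = 0, and ∂_2 has invariant factor 2 > 1, so H_1 ≅ Z/2.
  H_2: rank ker ∂_2 − rank ∂_3 = (12 − 12) − 0 = 0, and there is no ∂_3, so H_2 ≅ 0.

As a check, the Euler characteristic is 7 − 18 + 12 = 1, which agrees with 1 − 0 + 0 = 1.

H_0 ≅ Z,  H_1 ≅ Z/2,  H_2 = 0.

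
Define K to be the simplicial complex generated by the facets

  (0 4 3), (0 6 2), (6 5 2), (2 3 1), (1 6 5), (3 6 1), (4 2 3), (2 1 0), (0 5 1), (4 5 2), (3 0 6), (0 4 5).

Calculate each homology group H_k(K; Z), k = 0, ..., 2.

H_0 ≅ Z,  H_1 ≅ Z/2,  H_2 = 0.

K has 7 vertices, 18 edges, 12 triangles.
rank ∂_0 = 0, rank ∂_1 = 6 ⇒ b_0 = 7 − 0 − 6 = 1; all invariant factors of ∂_1 are 1 so no torsion. So H_0 ≅ Z.
rank ∂_1 = 6, rank ∂_2 = 12 ⇒ b_1 = 18 − 6 − 12 = 0; ∂_2 has invariant factor(s) [2] giving torsion. So H_1 ≅ Z/2.
rank ∂_2 = 12, rank ∂_3 = 0 ⇒ b_2 = 12 − 12 − 0 = 0. So H_2 ≅ 0.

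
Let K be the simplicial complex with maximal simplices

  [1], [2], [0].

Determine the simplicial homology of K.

K has 3 vertices.
rank ∂_0 = 0, rank ∂_1 = 0 ⇒ b_0 = 3 − 0 − 0 = 3. So H_0 ≅ Z^3.

H_0 ≅ Z^3.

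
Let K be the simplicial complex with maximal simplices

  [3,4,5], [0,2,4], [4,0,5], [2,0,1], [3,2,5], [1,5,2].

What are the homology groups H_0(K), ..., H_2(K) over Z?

We work with the vertex ordering 0 < 1 < 2 < 3 < 4 < 5. The simplices of K, each written with vertices in increasing order, are:

  0-simplices (6): [0], [1], [2], [3], [4], [5]
  1-simplices (12): [0,1], [0,2], [0,4], [0,5], [1,2], [1,5], [2,3], [2,4], [2,5], [3,4], [3,5], [4,5]
  2-simplices (6): [0,1,2], [0,2,4], [0,4,5], [1,2,5], [2,3,5], [3,4,5]

Hence C_0 ≅ Z^6, C_1 ≅ Z^12, C_2 ≅ Z^6.

∂_1: C_1 → C_0 maps an edge to its endpoints' difference, ∂[p,q] = q − p. For instance
  ∂[0,1] = [1] − [0].
This gives a 6×12 integer matrix of rank 5; reducing to Smith normal form yields diagonal entries (1,1,1,1,1).

∂_2: C_2 → C_1 maps a triangle to the signed sum of its edges. For instance
  ∂[0,1,2] = [1,2] − [0,2] + [0,1],
  ∂[1,2,5] = [2,5] − [1,5] + [1,2].
As a 12×6 matrix over Z this has rank 6, with invariant factors (1,1,1,1,1,1).

Reading off H_k = ker ∂_k / im ∂_{k+1}:

  H_0: rank C_0 − rank ∂_1 = 6 − 5 = 1, and the invariant factors of ∂_1 are all 1, so H_0 = Z.
  H_1: rank ker ∂_1 − rank ∂_2 = (12 − 5) − 6 = 1, and the invariant factors of ∂_2 are all 1, so H_1 = Z.
  H_2: rank ker ∂_2 − rank ∂_3 = (6 − 6) − 0 = 0, and there is no ∂_3, so H_2 = 0.

H_0 ≅ Z,  H_1 ≅ Z,  H_2 = 0.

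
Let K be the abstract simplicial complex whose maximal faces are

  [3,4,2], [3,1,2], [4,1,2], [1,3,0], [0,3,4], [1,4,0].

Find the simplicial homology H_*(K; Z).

H_0 = Z,  H_1 = 0,  H_2 = Z.

Order the vertices as 0 < 1 < 2 < 3 < 4. Listing each simplex with vertices in this order, K has dimension 2 with simplices:

  0-simplices (5): [0], [1], [2], [3], [4]
  1-simplices (9): [0,1], [0,3], [0,4], [1,2], [1,3], [1,4], [2,3], [2,4], [3,4]
  2-simplices (6): [0,1,3], [0,1,4], [0,3,4], [1,2,3], [1,2,4], [2,3,4]

Hence C_0 ≅ Z^5, C_1 ≅ Z^9, C_2 ≅ Z^6.

The boundary map ∂_1: C_1 → C_0 is given by ∂[p,q] = [q] − [p].
This gives a 5×9 integer matrix of rank 4; reducing to Smith normal form yields diagonal entries (1,1,1,1).

∂_2: C_2 → C_1 acts by ∂[p,q,r] = [q,r] − [p,r] + [p,q]. For instance
  ∂[0,1,4] = [1,4] − [0,4] + [0,1],
  ∂[0,3,4] = [3,4] − [0,4] + [0,3].
As a 9×6 matrix over Z this has rank 5, with invariant factors (1,1,1,1,1).

Computing H_k = (kernel of ∂_k) / (image of ∂_{k+1}):

  H_0: rank C_0 − rank ∂_1 = 5 − 4 = 1, and the invariant factors of ∂_1 are all 1, so H_0 = Z.
  H_1: rank ker ∂_1 − rank ∂_2 = (9 − 4) − 5 = 0, and the invariant factors of ∂_2 are all 1, so H_1 = 0.
  H_2: rank ker ∂_2 − rank ∂_3 = (6 − 5) − 0 = 1, and there is no ∂_3, so H_2 = Z.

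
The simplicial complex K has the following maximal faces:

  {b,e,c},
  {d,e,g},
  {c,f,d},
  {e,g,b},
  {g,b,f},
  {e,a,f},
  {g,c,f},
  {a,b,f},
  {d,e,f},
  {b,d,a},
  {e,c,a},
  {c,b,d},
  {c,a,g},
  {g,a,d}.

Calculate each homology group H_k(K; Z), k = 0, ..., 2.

Order the vertices as a < b < c < d < e < f < g. Listing each simplex with vertices in this order, K has dimension 2 with simplices:

  0-simplices (7): a, b, c, d, e, f, g
  1-simplices (21): ab, ac, ad, ae, af, ag, bc, bd, be, bf, bg, cd, ce, cf, cg, de, df, dg, ef, eg, fg
  2-simplices (14): abd, abf, ace, acg, adg, aef, bcd, bce, beg, bfg, cdf, cfg, def, deg

Hence C_0 ≅ Z^7, C_1 ≅ Z^21, C_2 ≅ Z^14.

The boundary map ∂_1: C_1 → C_0 sends each edge [p,q] (with p < q) to q − p. For instance
  ∂cd = d − c.
As a 7×21 matrix over Z this has rank 6, with invariant factors (1,1,1,1,1,1).

∂_2: C_2 → C_1 sends each 2-simplex [p,q,r] to [q,r] − [p,r] + [p,q]. For instance
  ∂bce = ce − be + bc,
  ∂cfg = fg − cg + cf.
As a 21×14 matrix over Z this has rank 13, with invariant factors (1,1,1,1,1,1,1,1,1,1,1,1,1).

Computing H_k = (kernel of ∂_k) / (image of ∂_{k+1}):

  H_0: rank C_0 − rank ∂_1 = 7 − 6 = 1, and the invariant factors of ∂_1 are all 1, so H_0 = Z.
  H_1: rank ker ∂_1 − rank ∂_2 = (21 − 6) − 13 = 2, and the invariant factors of ∂_2 are all 1, so H_1 = Z^2.
  H_2: rank ker ∂_2 − rank ∂_3 = (14 − 13) − 0 = 1, and there is no ∂_3, so H_2 = Z.

As a check, the Euler characteristic is 7 − 21 + 14 = 0, which agrees with 1 − 2 + 1 = 0.
(K is a triangulation of the torus T^2.)

H_0 ≅ Z,  H_1 ≅ Z^2,  H_2 ≅ Z.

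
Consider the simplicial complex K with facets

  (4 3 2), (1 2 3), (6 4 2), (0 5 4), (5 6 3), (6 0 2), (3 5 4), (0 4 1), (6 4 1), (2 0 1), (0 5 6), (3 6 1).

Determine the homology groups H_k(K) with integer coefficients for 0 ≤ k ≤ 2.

Order the vertices as 0 < 1 < 2 < 3 < 4 < 5 < 6. Listing each simplex with vertices in this order, K has dimension 2 with simplices:

  0-simplices (7): [0], [1], [2], [3], [4], [5], [6]
  1-simplices (18): [0,1], [0,2], [0,4], [0,5], [0,6], [1,2], [1,3], [1,4], [1,6], [2,3], [2,4], [2,6], [3,4], [3,5], [3,6], [4,5], [4,6], [5,6]
  2-simplices (12): [0,1,2], [0,1,4], [0,2,6], [0,4,5], [0,5,6], [1,2,3], [1,3,6], [1,4,6], [2,3,4], [2,4,6], [3,4,5], [3,5,6]

giving chain groups C_0 ≅ Z^7, C_1 ≅ Z^18, C_2 ≅ Z^12.

∂_1: C_1 → C_0 maps an edge to its endpoints' difference, ∂[p,q] = q − p.
The resulting 7×18 matrix has rank 6, and its Smith normal form has invariant factors (1,1,1,1,1,1).

Boundary ∂_2: C_2 → C_1 sends each 2-simplex [p,q,r] to [q,r] − [p,r] + [p,q]. For instance
  ∂[1,4,6] = [4,6] − [1,6] + [1,4],
  ∂[3,4,5] = [4,5] − [3,5] + [3,4].
This gives a 18×12 integer matrix of rank 12; reducing to Smith normal form yields diagonal entries (1,1,1,1,1,1,1,1,1,1,1,2).

Reading off H_k = ker ∂_k / im ∂_{k+1}:

  H_0: rank C_0 − rank ∂_1 = 7 − 6 = 1, and the invariant factors of ∂_1 are all 1, so H_0 = Z.
  H_1: rank ker ∂_1 − rank ∂_2 = (18 − 6) − 12 = 0, and ∂_2 has invariant factor 2 > 1, so H_1 = Z/2.
  H_2: rank ker ∂_2 − rank ∂_3 = (12 − 12) − 0 = 0, and there is no ∂_3, so H_2 = 0.

As a check, the Euler characteristic is 7 − 18 + 12 = 1, which agrees with 1 − 0 + 0 = 1.
(K is a triangulation of the real projective plane RP^2.)

H_0 ≅ Z,  H_1 ≅ Z/2,  H_2 = 0.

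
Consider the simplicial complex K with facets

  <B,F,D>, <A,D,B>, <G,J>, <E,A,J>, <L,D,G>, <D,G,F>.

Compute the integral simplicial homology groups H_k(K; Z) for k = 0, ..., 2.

Order the vertices as A < B < D < E < F < G < J < L. Listing each simplex with vertices in this order, K has dimension 2 with simplices:

  0-simplices (8): A, B, D, E, F, G, J, L
  1-simplices (13): AB, AD, AE, AJ, BD, BF, DF, DG, DL, EJ, FG, GJ, GL
  2-simplices (5): ABD, AEJ, BDF, DFG, DGL

Hence C_0 ≅ Z^8, C_1 ≅ Z^13, C_2 ≅ Z^5.

The boundary map ∂_1: C_1 → C_0 is given by ∂[p,q] = [q] − [p]. For instance
  ∂AD = D − A.
This gives a 8×13 integer matrix of rank 7; reducing to Smith normal form yields diagonal entries (1,1,1,1,1,1,1).

∂_2: C_2 → C_1 acts by ∂[p,q,r] = [q,r] − [p,r] + [p,q]. For instance
  ∂DFG = FG − DG + DF,
  ∂ABD = BD − AD + AB.
This gives a 13×5 integer matrix of rank 5; reducing to Smith normal form yields diagonal entries (1,1,1,1,1).

Now H_k = ker ∂_k / im ∂_{k+1}, so:

  H_0: rank C_0 − rank ∂_1 = 8 − 7 = 1, and the invariant factors of ∂_1 are all 1, so H_0 ≅ Z.
  H_1: rank ker ∂_1 − rank ∂_2 = (13 − 7) − 5 = 1, and the invariant factors of ∂_2 are all 1, so H_1 ≅ Z.
  H_2: rank ker ∂_2 − rank ∂_3 = (5 − 5) − 0 = 0, and there is no ∂_3, so H_2 ≅ 0.

H_0 = Z,  H_1 = Z,  H_2 = 0.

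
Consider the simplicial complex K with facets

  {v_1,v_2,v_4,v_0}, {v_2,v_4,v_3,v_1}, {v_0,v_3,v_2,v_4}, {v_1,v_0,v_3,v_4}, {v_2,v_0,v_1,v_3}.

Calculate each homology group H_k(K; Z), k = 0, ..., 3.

We work with the vertex ordering v_0 < v_1 < v_2 < v_3 < v_4. The simplices of K, each written with vertices in increasing order, are:

  0-simplices (5): [v_0], [v_1], [v_2], [v_3], [v_4]
  1-simplices (10): [v_0,v_1], [v_0,v_2], [v_0,v_3], [v_0,v_4], [v_1,v_2], [v_1,v_3], [v_1,v_4], [v_2,v_3], [v_2,v_4], [v_3,v_4]
  2-simplices (10): [v_0,v_1,v_2], [v_0,v_1,v_3], [v_0,v_1,v_4], [v_0,v_2,v_3], [v_0,v_2,v_4], [v_0,v_3,v_4], [v_1,v_2,v_3], [v_1,v_2,v_4], [v_1,v_3,v_4], [v_2,v_3,v_4]
  3-simplices (5): [v_0,v_1,v_2,v_3], [v_0,v_1,v_2,v_4], [v_0,v_1,v_3,v_4], [v_0,v_2,v_3,v_4], [v_1,v_2,v_3,v_4]

giving chain groups C_0 ≅ Z^5, C_1 ≅ Z^10, C_2 ≅ Z^10, C_3 ≅ Z^5.

The boundary map ∂_1: C_1 → C_0 sends each edge [p,q] (with p < q) to q − p. For instance
  ∂[v_0,v_4] = [v_4] − [v_0].
As a 5×10 matrix over Z this has rank 4, with invariant factors (1,1,1,1).

The boundary map ∂_2: C_2 → C_1 maps a triangle to the signed sum of its edges. For instance
  ∂[v_0,v_1,v_4] = [v_1,v_4] − [v_0,v_4] + [v_0,v_1],
  ∂[v_0,v_2,v_3] = [v_2,v_3] − [v_0,v_3] + [v_0,v_2].
This gives a 10×10 integer matrix of rank 6; reducing to Smith normal form yields diagonal entries (1,1,1,1,1,1).

∂_3: C_3 → C_2 sends each 3-simplex σ to the alternating sum Σ_i (−1)^i (σ with its i-th vertex removed). For instance
  ∂[v_0,v_1,v_3,v_4] = [v_1,v_3,v_4] − [v_0,v_3,v_4] + [v_0,v_1,v_4] − [v_0,v_1,v_3],
  ∂[v_0,v_2,v_3,v_4] = [v_2,v_3,v_4] − [v_0,v_3,v_4] + [v_0,v_2,v_4] − [v_0,v_2,v_3].
As a 10×5 matrix over Z this has rank 4, with invariant factors (1,1,1,1).

Computing H_k = (kernel of ∂_k) / (image of ∂_{k+1}):

  H_0: rank C_0 − rank ∂_1 = 5 − 4 = 1, and the invariant factors of ∂_1 are all 1, so H_0 ≅ Z.
  H_1: rank ker ∂_1 − rank ∂_2 = (10 − 4) − 6 = 0, and the invariant factors of ∂_2 are all 1, so H_1 ≅ 0.
  H_2: rank ker ∂_2 − rank ∂_3 = (10 − 6) − 4 = 0, and the invariant factors of ∂_3 are all 1, so H_2 ≅ 0.
  H_3: rank ker ∂_3 − rank ∂_4 = (5 − 4) − 0 = 1, and there is no ∂_4, so H_3 ≅ Z.

H_0 = Z,  H_1 = 0,  H_2 = 0,  H_3 = Z.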